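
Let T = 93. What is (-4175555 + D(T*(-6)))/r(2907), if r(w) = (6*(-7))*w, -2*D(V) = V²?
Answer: 4331237/122094 ≈ 35.475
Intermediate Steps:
D(V) = -V²/2
r(w) = -42*w
(-4175555 + D(T*(-6)))/r(2907) = (-4175555 - (93*(-6))²/2)/((-42*2907)) = (-4175555 - ½*(-558)²)/(-122094) = (-4175555 - ½*311364)*(-1/122094) = (-4175555 - 155682)*(-1/122094) = -4331237*(-1/122094) = 4331237/122094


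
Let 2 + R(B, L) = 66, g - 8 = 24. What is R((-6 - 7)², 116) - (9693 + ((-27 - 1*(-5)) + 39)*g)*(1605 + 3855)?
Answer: -55893956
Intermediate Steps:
g = 32 (g = 8 + 24 = 32)
R(B, L) = 64 (R(B, L) = -2 + 66 = 64)
R((-6 - 7)², 116) - (9693 + ((-27 - 1*(-5)) + 39)*g)*(1605 + 3855) = 64 - (9693 + ((-27 - 1*(-5)) + 39)*32)*(1605 + 3855) = 64 - (9693 + ((-27 + 5) + 39)*32)*5460 = 64 - (9693 + (-22 + 39)*32)*5460 = 64 - (9693 + 17*32)*5460 = 64 - (9693 + 544)*5460 = 64 - 10237*5460 = 64 - 1*55894020 = 64 - 55894020 = -55893956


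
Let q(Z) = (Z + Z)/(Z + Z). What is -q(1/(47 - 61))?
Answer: -1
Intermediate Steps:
q(Z) = 1 (q(Z) = (2*Z)/((2*Z)) = (2*Z)*(1/(2*Z)) = 1)
-q(1/(47 - 61)) = -1*1 = -1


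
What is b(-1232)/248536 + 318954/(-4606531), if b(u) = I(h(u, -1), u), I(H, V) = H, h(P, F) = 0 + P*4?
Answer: -12746567014/143111098577 ≈ -0.089068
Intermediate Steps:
h(P, F) = 4*P (h(P, F) = 0 + 4*P = 4*P)
b(u) = 4*u
b(-1232)/248536 + 318954/(-4606531) = (4*(-1232))/248536 + 318954/(-4606531) = -4928*1/248536 + 318954*(-1/4606531) = -616/31067 - 318954/4606531 = -12746567014/143111098577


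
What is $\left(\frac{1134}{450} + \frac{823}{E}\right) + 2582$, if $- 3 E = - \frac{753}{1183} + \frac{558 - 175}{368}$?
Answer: $- \frac{3100137919}{879925} \approx -3523.2$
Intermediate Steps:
$E = - \frac{175985}{1306032}$ ($E = - \frac{- \frac{753}{1183} + \frac{558 - 175}{368}}{3} = - \frac{\left(-753\right) \frac{1}{1183} + 383 \cdot \frac{1}{368}}{3} = - \frac{- \frac{753}{1183} + \frac{383}{368}}{3} = \left(- \frac{1}{3}\right) \frac{175985}{435344} = - \frac{175985}{1306032} \approx -0.13475$)
$\left(\frac{1134}{450} + \frac{823}{E}\right) + 2582 = \left(\frac{1134}{450} + \frac{823}{- \frac{175985}{1306032}}\right) + 2582 = \left(1134 \cdot \frac{1}{450} + 823 \left(- \frac{1306032}{175985}\right)\right) + 2582 = \left(\frac{63}{25} - \frac{1074864336}{175985}\right) + 2582 = - \frac{5372104269}{879925} + 2582 = - \frac{3100137919}{879925}$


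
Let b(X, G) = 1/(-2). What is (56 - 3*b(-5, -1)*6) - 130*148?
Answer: -19175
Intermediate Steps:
b(X, G) = -1/2
(56 - 3*b(-5, -1)*6) - 130*148 = (56 - 3*(-1/2)*6) - 130*148 = (56 + (3/2)*6) - 19240 = (56 + 9) - 19240 = 65 - 19240 = -19175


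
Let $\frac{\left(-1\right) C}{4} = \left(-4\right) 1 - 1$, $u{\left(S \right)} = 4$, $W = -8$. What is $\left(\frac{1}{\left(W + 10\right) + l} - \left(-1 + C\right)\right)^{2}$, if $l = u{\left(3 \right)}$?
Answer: $\frac{12769}{36} \approx 354.69$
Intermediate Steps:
$l = 4$
$C = 20$ ($C = - 4 \left(\left(-4\right) 1 - 1\right) = - 4 \left(-4 - 1\right) = \left(-4\right) \left(-5\right) = 20$)
$\left(\frac{1}{\left(W + 10\right) + l} - \left(-1 + C\right)\right)^{2} = \left(\frac{1}{\left(-8 + 10\right) + 4} + \left(1 - 20\right)\right)^{2} = \left(\frac{1}{2 + 4} + \left(1 - 20\right)\right)^{2} = \left(\frac{1}{6} - 19\right)^{2} = \left(- \frac{113}{6}\right)^{2} = \frac{12769}{36}$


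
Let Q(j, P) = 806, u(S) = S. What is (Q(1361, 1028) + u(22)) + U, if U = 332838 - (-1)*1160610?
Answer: 1494276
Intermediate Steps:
U = 1493448 (U = 332838 - 1*(-1160610) = 332838 + 1160610 = 1493448)
(Q(1361, 1028) + u(22)) + U = (806 + 22) + 1493448 = 828 + 1493448 = 1494276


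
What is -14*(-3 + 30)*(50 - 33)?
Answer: -6426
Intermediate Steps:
-14*(-3 + 30)*(50 - 33) = -378*17 = -14*459 = -6426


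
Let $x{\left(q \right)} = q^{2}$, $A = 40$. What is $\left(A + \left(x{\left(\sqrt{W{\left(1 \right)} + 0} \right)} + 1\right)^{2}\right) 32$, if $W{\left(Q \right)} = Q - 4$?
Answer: $1408$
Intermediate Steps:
$W{\left(Q \right)} = -4 + Q$
$\left(A + \left(x{\left(\sqrt{W{\left(1 \right)} + 0} \right)} + 1\right)^{2}\right) 32 = \left(40 + \left(\left(\sqrt{\left(-4 + 1\right) + 0}\right)^{2} + 1\right)^{2}\right) 32 = \left(40 + \left(\left(\sqrt{-3 + 0}\right)^{2} + 1\right)^{2}\right) 32 = \left(40 + \left(\left(\sqrt{-3}\right)^{2} + 1\right)^{2}\right) 32 = \left(40 + \left(\left(i \sqrt{3}\right)^{2} + 1\right)^{2}\right) 32 = \left(40 + \left(-3 + 1\right)^{2}\right) 32 = \left(40 + \left(-2\right)^{2}\right) 32 = \left(40 + 4\right) 32 = 44 \cdot 32 = 1408$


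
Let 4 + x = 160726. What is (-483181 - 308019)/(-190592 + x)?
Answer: 79120/2987 ≈ 26.488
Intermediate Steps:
x = 160722 (x = -4 + 160726 = 160722)
(-483181 - 308019)/(-190592 + x) = (-483181 - 308019)/(-190592 + 160722) = -791200/(-29870) = -791200*(-1/29870) = 79120/2987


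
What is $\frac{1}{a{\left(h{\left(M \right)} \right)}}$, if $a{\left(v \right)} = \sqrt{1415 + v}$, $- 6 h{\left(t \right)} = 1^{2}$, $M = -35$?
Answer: $\frac{\sqrt{50934}}{8489} \approx 0.026586$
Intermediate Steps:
$h{\left(t \right)} = - \frac{1}{6}$ ($h{\left(t \right)} = - \frac{1^{2}}{6} = \left(- \frac{1}{6}\right) 1 = - \frac{1}{6}$)
$\frac{1}{a{\left(h{\left(M \right)} \right)}} = \frac{1}{\sqrt{1415 - \frac{1}{6}}} = \frac{1}{\sqrt{\frac{8489}{6}}} = \frac{1}{\frac{1}{6} \sqrt{50934}} = \frac{\sqrt{50934}}{8489}$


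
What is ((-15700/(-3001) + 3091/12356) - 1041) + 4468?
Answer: 127277645303/37080356 ≈ 3432.5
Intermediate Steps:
((-15700/(-3001) + 3091/12356) - 1041) + 4468 = ((-15700*(-1/3001) + 3091*(1/12356)) - 1041) + 4468 = ((15700/3001 + 3091/12356) - 1041) + 4468 = (203265291/37080356 - 1041) + 4468 = -38397385305/37080356 + 4468 = 127277645303/37080356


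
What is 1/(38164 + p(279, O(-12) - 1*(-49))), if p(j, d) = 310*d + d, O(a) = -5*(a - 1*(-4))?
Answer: 1/65843 ≈ 1.5188e-5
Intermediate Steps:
O(a) = -20 - 5*a (O(a) = -5*(a + 4) = -5*(4 + a) = -20 - 5*a)
p(j, d) = 311*d
1/(38164 + p(279, O(-12) - 1*(-49))) = 1/(38164 + 311*((-20 - 5*(-12)) - 1*(-49))) = 1/(38164 + 311*((-20 + 60) + 49)) = 1/(38164 + 311*(40 + 49)) = 1/(38164 + 311*89) = 1/(38164 + 27679) = 1/65843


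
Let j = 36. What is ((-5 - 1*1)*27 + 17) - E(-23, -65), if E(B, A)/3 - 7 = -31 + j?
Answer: -181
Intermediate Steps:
E(B, A) = 36 (E(B, A) = 21 + 3*(-31 + 36) = 21 + 3*5 = 21 + 15 = 36)
((-5 - 1*1)*27 + 17) - E(-23, -65) = ((-5 - 1*1)*27 + 17) - 1*36 = ((-5 - 1)*27 + 17) - 36 = (-6*27 + 17) - 36 = (-162 + 17) - 36 = -145 - 36 = -181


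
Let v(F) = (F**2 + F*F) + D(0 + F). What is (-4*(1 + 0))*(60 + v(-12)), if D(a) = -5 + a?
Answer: -1324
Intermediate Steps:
v(F) = -5 + F + 2*F**2 (v(F) = (F**2 + F*F) + (-5 + (0 + F)) = (F**2 + F**2) + (-5 + F) = 2*F**2 + (-5 + F) = -5 + F + 2*F**2)
(-4*(1 + 0))*(60 + v(-12)) = (-4*(1 + 0))*(60 + (-5 - 12 + 2*(-12)**2)) = (-4*1)*(60 + (-5 - 12 + 2*144)) = -4*(60 + (-5 - 12 + 288)) = -4*(60 + 271) = -4*331 = -1324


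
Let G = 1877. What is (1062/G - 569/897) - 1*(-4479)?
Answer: 7541038052/1683669 ≈ 4478.9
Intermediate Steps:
(1062/G - 569/897) - 1*(-4479) = (1062/1877 - 569/897) - 1*(-4479) = (1062*(1/1877) - 569*1/897) + 4479 = (1062/1877 - 569/897) + 4479 = -115399/1683669 + 4479 = 7541038052/1683669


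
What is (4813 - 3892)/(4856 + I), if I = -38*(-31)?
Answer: 921/6034 ≈ 0.15264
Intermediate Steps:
I = 1178
(4813 - 3892)/(4856 + I) = (4813 - 3892)/(4856 + 1178) = 921/6034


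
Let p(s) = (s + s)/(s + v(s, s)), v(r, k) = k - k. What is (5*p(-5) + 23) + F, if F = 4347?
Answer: 4380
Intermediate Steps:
v(r, k) = 0
p(s) = 2 (p(s) = (s + s)/(s + 0) = (2*s)/s = 2)
(5*p(-5) + 23) + F = (5*2 + 23) + 4347 = (10 + 23) + 4347 = 33 + 4347 = 4380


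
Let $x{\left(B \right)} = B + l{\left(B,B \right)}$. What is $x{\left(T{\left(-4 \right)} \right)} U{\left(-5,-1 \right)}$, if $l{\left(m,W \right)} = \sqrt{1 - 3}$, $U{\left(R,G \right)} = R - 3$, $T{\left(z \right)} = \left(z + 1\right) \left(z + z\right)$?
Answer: $-192 - 8 i \sqrt{2} \approx -192.0 - 11.314 i$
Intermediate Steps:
$T{\left(z \right)} = 2 z \left(1 + z\right)$ ($T{\left(z \right)} = \left(1 + z\right) 2 z = 2 z \left(1 + z\right)$)
$U{\left(R,G \right)} = -3 + R$
$l{\left(m,W \right)} = i \sqrt{2}$ ($l{\left(m,W \right)} = \sqrt{-2} = i \sqrt{2}$)
$x{\left(B \right)} = B + i \sqrt{2}$
$x{\left(T{\left(-4 \right)} \right)} U{\left(-5,-1 \right)} = \left(2 \left(-4\right) \left(1 - 4\right) + i \sqrt{2}\right) \left(-3 - 5\right) = \left(2 \left(-4\right) \left(-3\right) + i \sqrt{2}\right) \left(-8\right) = \left(24 + i \sqrt{2}\right) \left(-8\right) = -192 - 8 i \sqrt{2}$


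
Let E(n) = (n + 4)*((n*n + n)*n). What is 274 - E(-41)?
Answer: -2487606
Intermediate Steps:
E(n) = n*(4 + n)*(n + n²) (E(n) = (4 + n)*((n² + n)*n) = (4 + n)*((n + n²)*n) = (4 + n)*(n*(n + n²)) = n*(4 + n)*(n + n²))
274 - E(-41) = 274 - (-41)²*(4 + (-41)² + 5*(-41)) = 274 - 1681*(4 + 1681 - 205) = 274 - 1681*1480 = 274 - 1*2487880 = 274 - 2487880 = -2487606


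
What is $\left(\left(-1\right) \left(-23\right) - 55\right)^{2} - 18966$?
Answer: $-17942$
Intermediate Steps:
$\left(\left(-1\right) \left(-23\right) - 55\right)^{2} - 18966 = \left(23 - 55\right)^{2} - 18966 = \left(-32\right)^{2} - 18966 = 1024 - 18966 = -17942$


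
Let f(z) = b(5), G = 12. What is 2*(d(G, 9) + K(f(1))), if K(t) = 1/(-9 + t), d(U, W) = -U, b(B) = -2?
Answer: -266/11 ≈ -24.182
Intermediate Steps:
f(z) = -2
2*(d(G, 9) + K(f(1))) = 2*(-1*12 + 1/(-9 - 2)) = 2*(-12 + 1/(-11)) = 2*(-12 - 1/11) = 2*(-133/11) = -266/11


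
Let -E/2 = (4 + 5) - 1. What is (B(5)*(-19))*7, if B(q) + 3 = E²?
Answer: -33649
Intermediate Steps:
E = -16 (E = -2*((4 + 5) - 1) = -2*(9 - 1) = -2*8 = -16)
B(q) = 253 (B(q) = -3 + (-16)² = -3 + 256 = 253)
(B(5)*(-19))*7 = (253*(-19))*7 = -4807*7 = -33649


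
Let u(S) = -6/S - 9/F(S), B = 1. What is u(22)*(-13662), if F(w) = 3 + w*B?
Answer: 216108/25 ≈ 8644.3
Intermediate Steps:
F(w) = 3 + w (F(w) = 3 + w*1 = 3 + w)
u(S) = -9/(3 + S) - 6/S (u(S) = -6/S - 9/(3 + S) = -9/(3 + S) - 6/S)
u(22)*(-13662) = (3*(-6 - 5*22)/(22*(3 + 22)))*(-13662) = (3*(1/22)*(-6 - 110)/25)*(-13662) = (3*(1/22)*(1/25)*(-116))*(-13662) = -174/275*(-13662) = 216108/25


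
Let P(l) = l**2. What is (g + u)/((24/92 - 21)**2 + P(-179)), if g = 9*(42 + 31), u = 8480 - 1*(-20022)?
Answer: 15425111/17177218 ≈ 0.89800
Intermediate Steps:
u = 28502 (u = 8480 + 20022 = 28502)
g = 657 (g = 9*73 = 657)
(g + u)/((24/92 - 21)**2 + P(-179)) = (657 + 28502)/((24/92 - 21)**2 + (-179)**2) = 29159/((24*(1/92) - 21)**2 + 32041) = 29159/((6/23 - 21)**2 + 32041) = 29159/((-477/23)**2 + 32041) = 29159/(227529/529 + 32041) = 29159/(17177218/529) = 29159*(529/17177218) = 15425111/17177218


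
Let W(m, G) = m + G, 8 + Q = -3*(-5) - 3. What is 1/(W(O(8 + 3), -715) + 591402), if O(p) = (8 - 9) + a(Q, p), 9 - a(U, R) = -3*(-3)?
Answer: 1/590686 ≈ 1.6929e-6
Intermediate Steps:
Q = 4 (Q = -8 + (-3*(-5) - 3) = -8 + (15 - 3) = -8 + 12 = 4)
a(U, R) = 0 (a(U, R) = 9 - (-3)*(-3) = 9 - 1*9 = 9 - 9 = 0)
O(p) = -1 (O(p) = (8 - 9) + 0 = -1 + 0 = -1)
W(m, G) = G + m
1/(W(O(8 + 3), -715) + 591402) = 1/((-715 - 1) + 591402) = 1/(-716 + 591402) = 1/590686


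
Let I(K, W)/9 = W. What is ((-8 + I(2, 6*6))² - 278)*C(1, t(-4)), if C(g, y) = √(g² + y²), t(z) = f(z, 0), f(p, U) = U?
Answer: 99578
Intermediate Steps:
t(z) = 0
I(K, W) = 9*W
((-8 + I(2, 6*6))² - 278)*C(1, t(-4)) = ((-8 + 9*(6*6))² - 278)*√(1² + 0²) = ((-8 + 9*36)² - 278)*√(1 + 0) = ((-8 + 324)² - 278)*√1 = (316² - 278)*1 = (99856 - 278)*1 = 99578*1 = 99578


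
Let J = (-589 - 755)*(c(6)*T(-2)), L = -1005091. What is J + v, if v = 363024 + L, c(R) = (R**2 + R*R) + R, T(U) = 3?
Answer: -956563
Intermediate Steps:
c(R) = R + 2*R**2 (c(R) = (R**2 + R**2) + R = 2*R**2 + R = R + 2*R**2)
v = -642067 (v = 363024 - 1005091 = -642067)
J = -314496 (J = (-589 - 755)*((6*(1 + 2*6))*3) = -1344*6*(1 + 12)*3 = -1344*6*13*3 = -104832*3 = -1344*234 = -314496)
J + v = -314496 - 642067 = -956563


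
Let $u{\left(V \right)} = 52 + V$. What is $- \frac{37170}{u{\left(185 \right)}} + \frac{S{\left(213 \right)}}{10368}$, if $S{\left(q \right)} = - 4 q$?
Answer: $- \frac{10710569}{68256} \approx -156.92$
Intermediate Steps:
$- \frac{37170}{u{\left(185 \right)}} + \frac{S{\left(213 \right)}}{10368} = - \frac{37170}{52 + 185} + \frac{\left(-4\right) 213}{10368} = - \frac{37170}{237} - \frac{71}{864} = \left(-37170\right) \frac{1}{237} - \frac{71}{864} = - \frac{12390}{79} - \frac{71}{864} = - \frac{10710569}{68256}$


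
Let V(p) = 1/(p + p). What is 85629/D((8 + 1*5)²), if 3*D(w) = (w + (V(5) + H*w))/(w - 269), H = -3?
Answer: 256887000/3379 ≈ 76025.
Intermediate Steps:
V(p) = 1/(2*p)
D(w) = (⅒ - 2*w)/(3*(-269 + w)) (D(w) = ((w + ((½)/5 - 3*w))/(w - 269))/3 = ((w + ((½)*(⅕) - 3*w))/(-269 + w))/3 = ((w + (⅒ - 3*w))/(-269 + w))/3 = ((⅒ - 2*w)/(-269 + w))/3 = (⅒ - 2*w)/(3*(-269 + w)))
85629/D((8 + 1*5)²) = 85629/(((1 - 20*(8 + 1*5)²)/(30*(-269 + (8 + 1*5)²)))) = 85629/(((1 - 20*(8 + 5)²)/(30*(-269 + (8 + 5)²)))) = 85629/(((1 - 20*13²)/(30*(-269 + 13²)))) = 85629/(((1 - 20*169)/(30*(-269 + 169)))) = 85629/(((1/30)*(1 - 3380)/(-100))) = 85629/(((1/30)*(-1/100)*(-3379))) = 85629/(3379/3000) = 85629*(3000/3379) = 256887000/3379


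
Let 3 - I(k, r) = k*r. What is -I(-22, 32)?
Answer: -707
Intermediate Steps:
I(k, r) = 3 - k*r
-I(-22, 32) = -(3 - 1*(-22)*32) = -(3 + 704) = -1*707 = -707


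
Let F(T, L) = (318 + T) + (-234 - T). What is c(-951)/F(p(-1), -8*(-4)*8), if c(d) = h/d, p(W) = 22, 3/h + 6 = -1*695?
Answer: 1/18666228 ≈ 5.3573e-8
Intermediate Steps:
h = -3/701 (h = 3/(-6 - 1*695) = 3/(-6 - 695) = 3/(-701) = 3*(-1/701) = -3/701 ≈ -0.0042796)
F(T, L) = 84
c(d) = -3/(701*d)
c(-951)/F(p(-1), -8*(-4)*8) = -3/701/(-951)/84 = -3/701*(-1/951)*(1/84) = (1/222217)*(1/84) = 1/18666228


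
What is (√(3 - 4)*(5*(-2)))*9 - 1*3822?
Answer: -3822 - 90*I ≈ -3822.0 - 90.0*I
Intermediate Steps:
(√(3 - 4)*(5*(-2)))*9 - 1*3822 = (√(-1)*(-10))*9 - 3822 = (I*(-10))*9 - 3822 = -10*I*9 - 3822 = -90*I - 3822 = -3822 - 90*I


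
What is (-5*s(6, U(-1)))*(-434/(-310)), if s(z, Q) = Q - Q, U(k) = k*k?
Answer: 0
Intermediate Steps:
U(k) = k**2
s(z, Q) = 0
(-5*s(6, U(-1)))*(-434/(-310)) = (-5*0)*(-434/(-310)) = 0*(-434*(-1/310)) = 0*(7/5) = 0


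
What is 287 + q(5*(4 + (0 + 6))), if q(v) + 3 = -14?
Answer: 270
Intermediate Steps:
q(v) = -17 (q(v) = -3 - 14 = -17)
287 + q(5*(4 + (0 + 6))) = 287 - 17 = 270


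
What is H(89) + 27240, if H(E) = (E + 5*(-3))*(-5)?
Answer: 26870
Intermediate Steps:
H(E) = 75 - 5*E (H(E) = (E - 15)*(-5) = (-15 + E)*(-5) = 75 - 5*E)
H(89) + 27240 = (75 - 5*89) + 27240 = (75 - 445) + 27240 = -370 + 27240 = 26870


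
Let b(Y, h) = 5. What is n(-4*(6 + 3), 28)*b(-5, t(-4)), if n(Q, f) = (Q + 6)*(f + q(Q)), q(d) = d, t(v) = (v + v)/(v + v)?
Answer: 1200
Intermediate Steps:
t(v) = 1 (t(v) = (2*v)/((2*v)) = (2*v)*(1/(2*v)) = 1)
n(Q, f) = (6 + Q)*(Q + f) (n(Q, f) = (Q + 6)*(f + Q) = (6 + Q)*(Q + f))
n(-4*(6 + 3), 28)*b(-5, t(-4)) = ((-4*(6 + 3))² + 6*(-4*(6 + 3)) + 6*28 - 4*(6 + 3)*28)*5 = ((-4*9)² + 6*(-4*9) + 168 - 4*9*28)*5 = ((-36)² + 6*(-36) + 168 - 36*28)*5 = (1296 - 216 + 168 - 1008)*5 = 240*5 = 1200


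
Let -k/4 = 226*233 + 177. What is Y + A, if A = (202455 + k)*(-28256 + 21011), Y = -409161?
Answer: 63962664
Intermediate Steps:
k = -211340 (k = -4*(226*233 + 177) = -4*(52658 + 177) = -4*52835 = -211340)
A = 64371825 (A = (202455 - 211340)*(-28256 + 21011) = -8885*(-7245) = 64371825)
Y + A = -409161 + 64371825 = 63962664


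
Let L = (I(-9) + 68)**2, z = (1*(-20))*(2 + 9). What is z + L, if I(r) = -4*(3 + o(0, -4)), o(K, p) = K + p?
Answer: 4964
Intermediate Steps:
I(r) = 4 (I(r) = -4*(3 + (0 - 4)) = -4*(3 - 4) = -4*(-1) = 4)
z = -220 (z = -20*11 = -220)
L = 5184 (L = (4 + 68)**2 = 72**2 = 5184)
z + L = -220 + 5184 = 4964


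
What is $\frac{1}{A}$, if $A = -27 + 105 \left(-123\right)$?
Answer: $- \frac{1}{12942} \approx -7.7268 \cdot 10^{-5}$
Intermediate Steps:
$A = -12942$ ($A = -27 - 12915 = -12942$)
$\frac{1}{A} = \frac{1}{-12942} = - \frac{1}{12942}$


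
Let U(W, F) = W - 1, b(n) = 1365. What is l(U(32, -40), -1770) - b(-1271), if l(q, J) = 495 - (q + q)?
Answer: -932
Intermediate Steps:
U(W, F) = -1 + W
l(q, J) = 495 - 2*q
l(U(32, -40), -1770) - b(-1271) = (495 - 2*(-1 + 32)) - 1*1365 = (495 - 2*31) - 1365 = (495 - 62) - 1365 = 433 - 1365 = -932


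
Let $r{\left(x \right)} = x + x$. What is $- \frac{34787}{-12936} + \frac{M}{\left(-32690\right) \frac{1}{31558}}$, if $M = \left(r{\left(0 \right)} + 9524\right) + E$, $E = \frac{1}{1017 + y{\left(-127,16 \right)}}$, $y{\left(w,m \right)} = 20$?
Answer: $- \frac{287907240605423}{31323165720} \approx -9191.5$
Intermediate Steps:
$r{\left(x \right)} = 2 x$
$E = \frac{1}{1037}$ ($E = \frac{1}{1017 + 20} = \frac{1}{1037} \approx 0.00096432$)
$M = \frac{9876389}{1037}$ ($M = \left(2 \cdot 0 + 9524\right) + \frac{1}{1037} = \left(0 + 9524\right) + \frac{1}{1037} = 9524 + \frac{1}{1037} = \frac{9876389}{1037} \approx 9524.0$)
$- \frac{34787}{-12936} + \frac{M}{\left(-32690\right) \frac{1}{31558}} = - \frac{34787}{-12936} + \frac{9876389}{1037 \left(- \frac{32690}{31558}\right)} = \left(-34787\right) \left(- \frac{1}{12936}\right) + \frac{9876389}{1037 \left(\left(-32690\right) \frac{1}{31558}\right)} = \frac{34787}{12936} + \frac{9876389}{1037 \left(- \frac{16345}{15779}\right)} = \frac{34787}{12936} + \frac{9876389}{1037} \left(- \frac{15779}{16345}\right) = \frac{34787}{12936} - \frac{155839542031}{16949765} = - \frac{287907240605423}{31323165720}$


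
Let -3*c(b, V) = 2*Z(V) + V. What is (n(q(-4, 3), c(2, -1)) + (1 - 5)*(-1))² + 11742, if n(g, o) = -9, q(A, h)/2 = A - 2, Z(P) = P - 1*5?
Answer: 11767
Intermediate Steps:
Z(P) = -5 + P (Z(P) = P - 5 = -5 + P)
c(b, V) = 10/3 - V (c(b, V) = -(2*(-5 + V) + V)/3 = -((-10 + 2*V) + V)/3 = -(-10 + 3*V)/3 = 10/3 - V)
q(A, h) = -4 + 2*A (q(A, h) = 2*(A - 2) = 2*(-2 + A) = -4 + 2*A)
(n(q(-4, 3), c(2, -1)) + (1 - 5)*(-1))² + 11742 = (-9 + (1 - 5)*(-1))² + 11742 = (-9 - 4*(-1))² + 11742 = (-9 + 4)² + 11742 = (-5)² + 11742 = 25 + 11742 = 11767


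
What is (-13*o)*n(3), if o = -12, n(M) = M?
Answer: 468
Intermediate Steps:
(-13*o)*n(3) = -13*(-12)*3 = 156*3 = 468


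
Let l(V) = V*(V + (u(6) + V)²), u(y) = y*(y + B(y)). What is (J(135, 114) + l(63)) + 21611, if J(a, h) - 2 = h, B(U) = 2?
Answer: 801919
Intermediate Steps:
u(y) = y*(2 + y) (u(y) = y*(y + 2) = y*(2 + y))
J(a, h) = 2 + h
l(V) = V*(V + (48 + V)²) (l(V) = V*(V + (6*(2 + 6) + V)²) = V*(V + (6*8 + V)²) = V*(V + (48 + V)²))
(J(135, 114) + l(63)) + 21611 = ((2 + 114) + 63*(63 + (48 + 63)²)) + 21611 = (116 + 63*(63 + 111²)) + 21611 = (116 + 63*(63 + 12321)) + 21611 = (116 + 63*12384) + 21611 = (116 + 780192) + 21611 = 780308 + 21611 = 801919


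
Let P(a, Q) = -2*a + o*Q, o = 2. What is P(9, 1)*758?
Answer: -12128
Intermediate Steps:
P(a, Q) = -2*a + 2*Q
P(9, 1)*758 = (-2*9 + 2*1)*758 = (-18 + 2)*758 = -16*758 = -12128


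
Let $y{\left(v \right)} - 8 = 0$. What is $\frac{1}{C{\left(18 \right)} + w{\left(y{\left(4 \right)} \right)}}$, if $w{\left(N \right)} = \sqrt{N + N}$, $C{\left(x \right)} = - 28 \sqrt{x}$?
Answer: $- \frac{1}{3524} - \frac{21 \sqrt{2}}{3524} \approx -0.0087113$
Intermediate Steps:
$y{\left(v \right)} = 8$ ($y{\left(v \right)} = 8 + 0 = 8$)
$w{\left(N \right)} = \sqrt{2} \sqrt{N}$ ($w{\left(N \right)} = \sqrt{2 N} = \sqrt{2} \sqrt{N}$)
$\frac{1}{C{\left(18 \right)} + w{\left(y{\left(4 \right)} \right)}} = \frac{1}{- 28 \sqrt{18} + \sqrt{2} \sqrt{8}} = \frac{1}{- 28 \cdot 3 \sqrt{2} + \sqrt{2} \cdot 2 \sqrt{2}} = \frac{1}{- 84 \sqrt{2} + 4} = \frac{1}{4 - 84 \sqrt{2}}$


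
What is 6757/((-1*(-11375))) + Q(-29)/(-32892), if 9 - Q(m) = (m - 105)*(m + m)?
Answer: 310555369/374146500 ≈ 0.83004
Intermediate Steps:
Q(m) = 9 - 2*m*(-105 + m) (Q(m) = 9 - (m - 105)*(m + m) = 9 - (-105 + m)*2*m = 9 - 2*m*(-105 + m))
6757/((-1*(-11375))) + Q(-29)/(-32892) = 6757/((-1*(-11375))) + (9 - 2*(-29)² + 210*(-29))/(-32892) = 6757/11375 + (9 - 2*841 - 6090)*(-1/32892) = 6757*(1/11375) + (9 - 1682 - 6090)*(-1/32892) = 6757/11375 - 7763*(-1/32892) = 6757/11375 + 7763/32892 = 310555369/374146500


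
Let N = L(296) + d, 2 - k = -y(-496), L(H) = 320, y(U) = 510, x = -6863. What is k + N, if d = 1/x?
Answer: 5710015/6863 ≈ 832.00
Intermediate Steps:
d = -1/6863 (d = 1/(-6863) = -1/6863 ≈ -0.00014571)
k = 512 (k = 2 - (-1)*510 = 2 - 1*(-510) = 2 + 510 = 512)
N = 2196159/6863 (N = 320 - 1/6863 = 2196159/6863 ≈ 320.00)
k + N = 512 + 2196159/6863 = 5710015/6863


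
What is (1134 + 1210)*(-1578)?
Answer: -3698832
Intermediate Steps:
(1134 + 1210)*(-1578) = 2344*(-1578) = -3698832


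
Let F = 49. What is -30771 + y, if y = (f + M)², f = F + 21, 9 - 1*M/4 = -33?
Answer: 25873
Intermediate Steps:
M = 168 (M = 36 - 4*(-33) = 36 + 132 = 168)
f = 70 (f = 49 + 21 = 70)
y = 56644 (y = (70 + 168)² = 238² = 56644)
-30771 + y = -30771 + 56644 = 25873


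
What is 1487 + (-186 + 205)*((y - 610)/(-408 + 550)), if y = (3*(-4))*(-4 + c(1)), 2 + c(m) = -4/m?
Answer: 100922/71 ≈ 1421.4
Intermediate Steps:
c(m) = -2 - 4/m
y = 120 (y = (3*(-4))*(-4 + (-2 - 4/1)) = -12*(-4 + (-2 - 4*1)) = -12*(-4 + (-2 - 4)) = -12*(-4 - 6) = -12*(-10) = 120)
1487 + (-186 + 205)*((y - 610)/(-408 + 550)) = 1487 + (-186 + 205)*((120 - 610)/(-408 + 550)) = 1487 + 19*(-490/142) = 1487 + 19*(-490*1/142) = 1487 + 19*(-245/71) = 1487 - 4655/71 = 100922/71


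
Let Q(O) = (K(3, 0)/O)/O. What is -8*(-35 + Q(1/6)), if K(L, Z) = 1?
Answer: -8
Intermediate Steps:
Q(O) = O⁻² (Q(O) = (1/O)/O = 1/(O*O) = O⁻²)
-8*(-35 + Q(1/6)) = -8*(-35 + (1/6)⁻²) = -8*(-35 + (⅙)⁻²) = -8*(-35 + 36) = -8*1 = -8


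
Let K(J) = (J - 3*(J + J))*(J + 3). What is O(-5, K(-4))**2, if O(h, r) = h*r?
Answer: 10000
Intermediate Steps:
K(J) = -5*J*(3 + J) (K(J) = (J - 6*J)*(3 + J) = (-5*J)*(3 + J) = -5*J*(3 + J))
O(-5, K(-4))**2 = (-(-25)*(-4)*(3 - 4))**2 = (-(-25)*(-4)*(-1))**2 = (-5*(-20))**2 = 100**2 = 10000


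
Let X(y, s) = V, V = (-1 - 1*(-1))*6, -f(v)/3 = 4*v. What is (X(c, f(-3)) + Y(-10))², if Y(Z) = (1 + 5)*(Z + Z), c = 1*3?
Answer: 14400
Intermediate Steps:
c = 3
f(v) = -12*v
V = 0 (V = (-1 + 1)*6 = 0*6 = 0)
X(y, s) = 0
Y(Z) = 12*Z (Y(Z) = 6*(2*Z) = 12*Z)
(X(c, f(-3)) + Y(-10))² = (0 + 12*(-10))² = (0 - 120)² = (-120)² = 14400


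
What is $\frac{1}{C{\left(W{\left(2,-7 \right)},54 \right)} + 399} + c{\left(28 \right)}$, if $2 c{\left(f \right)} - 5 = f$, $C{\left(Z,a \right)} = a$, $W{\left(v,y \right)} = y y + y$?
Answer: $\frac{14951}{906} \approx 16.502$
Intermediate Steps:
$W{\left(v,y \right)} = y + y^{2}$ ($W{\left(v,y \right)} = y^{2} + y = y + y^{2}$)
$c{\left(f \right)} = \frac{5}{2} + \frac{f}{2}$
$\frac{1}{C{\left(W{\left(2,-7 \right)},54 \right)} + 399} + c{\left(28 \right)} = \frac{1}{54 + 399} + \left(\frac{5}{2} + \frac{1}{2} \cdot 28\right) = \frac{1}{453} + \left(\frac{5}{2} + 14\right) = \frac{1}{453} + \frac{33}{2} = \frac{14951}{906}$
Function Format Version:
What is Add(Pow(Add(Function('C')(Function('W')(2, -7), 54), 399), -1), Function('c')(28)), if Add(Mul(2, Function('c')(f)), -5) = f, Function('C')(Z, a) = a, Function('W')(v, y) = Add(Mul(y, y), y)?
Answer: Rational(14951, 906) ≈ 16.502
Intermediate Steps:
Function('W')(v, y) = Add(y, Pow(y, 2)) (Function('W')(v, y) = Add(Pow(y, 2), y) = Add(y, Pow(y, 2)))
Function('c')(f) = Add(Rational(5, 2), Mul(Rational(1, 2), f))
Add(Pow(Add(Function('C')(Function('W')(2, -7), 54), 399), -1), Function('c')(28)) = Add(Pow(Add(54, 399), -1), Add(Rational(5, 2), Mul(Rational(1, 2), 28))) = Add(Pow(453, -1), Add(Rational(5, 2), 14)) = Add(Rational(1, 453), Rational(33, 2)) = Rational(14951, 906)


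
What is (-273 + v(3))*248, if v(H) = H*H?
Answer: -65472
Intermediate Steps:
v(H) = H**2
(-273 + v(3))*248 = (-273 + 3**2)*248 = (-273 + 9)*248 = -264*248 = -65472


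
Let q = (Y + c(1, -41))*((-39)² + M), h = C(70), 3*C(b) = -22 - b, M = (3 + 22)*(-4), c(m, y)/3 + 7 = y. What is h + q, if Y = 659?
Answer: 2195353/3 ≈ 7.3178e+5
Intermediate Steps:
c(m, y) = -21 + 3*y
M = -100 (M = 25*(-4) = -100)
C(b) = -22/3 - b/3 (C(b) = (-22 - b)/3 = -22/3 - b/3)
h = -92/3 (h = -22/3 - ⅓*70 = -22/3 - 70/3 = -92/3 ≈ -30.667)
q = 731815 (q = (659 + (-21 + 3*(-41)))*((-39)² - 100) = (659 + (-21 - 123))*(1521 - 100) = (659 - 144)*1421 = 515*1421 = 731815)
h + q = -92/3 + 731815 = 2195353/3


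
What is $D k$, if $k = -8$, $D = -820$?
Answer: $6560$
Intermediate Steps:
$D k = \left(-820\right) \left(-8\right) = 6560$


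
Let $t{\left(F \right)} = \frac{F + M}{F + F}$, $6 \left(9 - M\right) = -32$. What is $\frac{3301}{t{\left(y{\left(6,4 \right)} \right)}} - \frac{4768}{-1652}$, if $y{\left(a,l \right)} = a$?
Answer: $\frac{49151980}{25193} \approx 1951.0$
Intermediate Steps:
$M = \frac{43}{3}$ ($M = 9 - - \frac{16}{3} = 9 + \frac{16}{3} = \frac{43}{3} \approx 14.333$)
$t{\left(F \right)} = \frac{\frac{43}{3} + F}{2 F}$ ($t{\left(F \right)} = \frac{F + \frac{43}{3}}{F + F} = \frac{\frac{43}{3} + F}{2 F}$)
$\frac{3301}{t{\left(y{\left(6,4 \right)} \right)}} - \frac{4768}{-1652} = \frac{3301}{\frac{1}{6} \cdot \frac{1}{6} \left(43 + 3 \cdot 6\right)} - \frac{4768}{-1652} = \frac{3301}{\frac{1}{6} \cdot \frac{1}{6} \left(43 + 18\right)} - - \frac{1192}{413} = \frac{3301}{\frac{1}{6} \cdot \frac{1}{6} \cdot 61} + \frac{1192}{413} = \frac{3301}{\frac{61}{36}} + \frac{1192}{413} = 3301 \cdot \frac{36}{61} + \frac{1192}{413} = \frac{118836}{61} + \frac{1192}{413} = \frac{49151980}{25193}$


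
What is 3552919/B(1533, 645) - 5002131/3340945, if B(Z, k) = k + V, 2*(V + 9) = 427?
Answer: 23731715316341/5676265555 ≈ 4180.9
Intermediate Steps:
V = 409/2 (V = -9 + (1/2)*427 = -9 + 427/2 = 409/2 ≈ 204.50)
B(Z, k) = 409/2 + k (B(Z, k) = k + 409/2 = 409/2 + k)
3552919/B(1533, 645) - 5002131/3340945 = 3552919/(409/2 + 645) - 5002131/3340945 = 3552919/(1699/2) - 5002131*1/3340945 = 3552919*(2/1699) - 5002131/3340945 = 7105838/1699 - 5002131/3340945 = 23731715316341/5676265555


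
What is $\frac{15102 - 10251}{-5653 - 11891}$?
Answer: $- \frac{1617}{5848} \approx -0.2765$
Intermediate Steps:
$\frac{15102 - 10251}{-5653 - 11891} = \frac{4851}{-5653 - 11891} = \frac{4851}{-17544} = 4851 \left(- \frac{1}{17544}\right) = - \frac{1617}{5848}$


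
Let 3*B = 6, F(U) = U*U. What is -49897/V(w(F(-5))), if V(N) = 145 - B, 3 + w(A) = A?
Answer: -49897/143 ≈ -348.93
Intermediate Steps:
F(U) = U**2
B = 2 (B = (1/3)*6 = 2)
w(A) = -3 + A
V(N) = 143 (V(N) = 145 - 1*2 = 145 - 2 = 143)
-49897/V(w(F(-5))) = -49897/143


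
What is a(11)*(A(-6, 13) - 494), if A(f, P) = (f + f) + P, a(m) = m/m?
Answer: -493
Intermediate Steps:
a(m) = 1
A(f, P) = P + 2*f (A(f, P) = 2*f + P = P + 2*f)
a(11)*(A(-6, 13) - 494) = 1*((13 + 2*(-6)) - 494) = 1*((13 - 12) - 494) = 1*(1 - 494) = 1*(-493) = -493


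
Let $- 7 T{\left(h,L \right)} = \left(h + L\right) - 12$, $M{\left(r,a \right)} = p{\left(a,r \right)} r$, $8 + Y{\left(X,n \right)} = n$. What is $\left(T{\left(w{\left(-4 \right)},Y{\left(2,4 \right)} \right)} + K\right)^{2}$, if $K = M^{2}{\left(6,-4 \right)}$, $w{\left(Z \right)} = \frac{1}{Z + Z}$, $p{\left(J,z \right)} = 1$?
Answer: $\frac{4601025}{3136} \approx 1467.2$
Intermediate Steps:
$Y{\left(X,n \right)} = -8 + n$
$w{\left(Z \right)} = \frac{1}{2 Z}$
$M{\left(r,a \right)} = r$ ($M{\left(r,a \right)} = 1 r = r$)
$T{\left(h,L \right)} = \frac{12}{7} - \frac{L}{7} - \frac{h}{7}$ ($T{\left(h,L \right)} = - \frac{\left(h + L\right) - 12}{7} = - \frac{\left(L + h\right) - 12}{7} = - \frac{-12 + L + h}{7} = \frac{12}{7} - \frac{L}{7} - \frac{h}{7}$)
$K = 36$ ($K = 6^{2} = 36$)
$\left(T{\left(w{\left(-4 \right)},Y{\left(2,4 \right)} \right)} + K\right)^{2} = \left(\left(\frac{12}{7} - \frac{-8 + 4}{7} - \frac{\frac{1}{2} \frac{1}{-4}}{7}\right) + 36\right)^{2} = \left(\left(\frac{12}{7} - - \frac{4}{7} - \frac{\frac{1}{2} \left(- \frac{1}{4}\right)}{7}\right) + 36\right)^{2} = \left(\left(\frac{12}{7} + \frac{4}{7} - - \frac{1}{56}\right) + 36\right)^{2} = \left(\left(\frac{12}{7} + \frac{4}{7} + \frac{1}{56}\right) + 36\right)^{2} = \left(\frac{129}{56} + 36\right)^{2} = \left(\frac{2145}{56}\right)^{2} = \frac{4601025}{3136}$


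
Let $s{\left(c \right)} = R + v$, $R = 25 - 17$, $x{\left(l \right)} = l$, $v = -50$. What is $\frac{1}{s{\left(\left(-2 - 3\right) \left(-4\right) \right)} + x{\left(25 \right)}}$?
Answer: $- \frac{1}{17} \approx -0.058824$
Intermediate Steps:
$R = 8$ ($R = 25 - 17 = 8$)
$s{\left(c \right)} = -42$ ($s{\left(c \right)} = 8 - 50 = -42$)
$\frac{1}{s{\left(\left(-2 - 3\right) \left(-4\right) \right)} + x{\left(25 \right)}} = \frac{1}{-42 + 25} = \frac{1}{-17} = - \frac{1}{17}$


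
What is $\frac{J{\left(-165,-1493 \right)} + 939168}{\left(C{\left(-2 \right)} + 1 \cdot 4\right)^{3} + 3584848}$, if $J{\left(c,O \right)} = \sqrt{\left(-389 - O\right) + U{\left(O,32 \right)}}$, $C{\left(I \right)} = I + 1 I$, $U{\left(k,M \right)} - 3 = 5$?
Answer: $\frac{58698}{224053} + \frac{\sqrt{278}}{1792424} \approx 0.26199$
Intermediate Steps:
$U{\left(k,M \right)} = 8$ ($U{\left(k,M \right)} = 3 + 5 = 8$)
$C{\left(I \right)} = 2 I$ ($C{\left(I \right)} = I + I = 2 I$)
$J{\left(c,O \right)} = \sqrt{-381 - O}$ ($J{\left(c,O \right)} = \sqrt{\left(-389 - O\right) + 8} = \sqrt{-381 - O}$)
$\frac{J{\left(-165,-1493 \right)} + 939168}{\left(C{\left(-2 \right)} + 1 \cdot 4\right)^{3} + 3584848} = \frac{\sqrt{-381 - -1493} + 939168}{\left(2 \left(-2\right) + 1 \cdot 4\right)^{3} + 3584848} = \frac{\sqrt{-381 + 1493} + 939168}{\left(-4 + 4\right)^{3} + 3584848} = \frac{\sqrt{1112} + 939168}{0^{3} + 3584848} = \frac{2 \sqrt{278} + 939168}{0 + 3584848} = \frac{939168 + 2 \sqrt{278}}{3584848} = \left(939168 + 2 \sqrt{278}\right) \frac{1}{3584848} = \frac{58698}{224053} + \frac{\sqrt{278}}{1792424}$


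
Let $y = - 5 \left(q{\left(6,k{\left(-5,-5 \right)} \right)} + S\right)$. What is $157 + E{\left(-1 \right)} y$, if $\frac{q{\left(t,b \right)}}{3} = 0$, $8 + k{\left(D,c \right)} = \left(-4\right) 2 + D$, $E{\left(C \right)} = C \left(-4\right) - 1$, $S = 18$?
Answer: $-113$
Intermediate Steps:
$E{\left(C \right)} = -1 - 4 C$ ($E{\left(C \right)} = - 4 C - 1 = -1 - 4 C$)
$k{\left(D,c \right)} = -16 + D$ ($k{\left(D,c \right)} = -8 + \left(\left(-4\right) 2 + D\right) = -8 + \left(-8 + D\right) = -16 + D$)
$q{\left(t,b \right)} = 0$ ($q{\left(t,b \right)} = 3 \cdot 0 = 0$)
$y = -90$ ($y = - 5 \left(0 + 18\right) = \left(-5\right) 18 = -90$)
$157 + E{\left(-1 \right)} y = 157 + \left(-1 - -4\right) \left(-90\right) = 157 + \left(-1 + 4\right) \left(-90\right) = 157 + 3 \left(-90\right) = 157 - 270 = -113$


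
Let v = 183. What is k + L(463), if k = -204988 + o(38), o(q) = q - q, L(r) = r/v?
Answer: -37512341/183 ≈ -2.0499e+5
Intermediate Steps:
L(r) = r/183
o(q) = 0
k = -204988 (k = -204988 + 0 = -204988)
k + L(463) = -204988 + (1/183)*463 = -204988 + 463/183 = -37512341/183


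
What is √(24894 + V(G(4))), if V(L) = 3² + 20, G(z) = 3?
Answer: √24923 ≈ 157.87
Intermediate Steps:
V(L) = 29 (V(L) = 9 + 20 = 29)
√(24894 + V(G(4))) = √(24894 + 29) = √24923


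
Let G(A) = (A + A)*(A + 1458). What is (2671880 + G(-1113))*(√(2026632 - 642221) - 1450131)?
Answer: -2760918912210 + 1903910*√1384411 ≈ -2.7587e+12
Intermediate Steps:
G(A) = 2*A*(1458 + A) (G(A) = (2*A)*(1458 + A) = 2*A*(1458 + A))
(2671880 + G(-1113))*(√(2026632 - 642221) - 1450131) = (2671880 + 2*(-1113)*(1458 - 1113))*(√(2026632 - 642221) - 1450131) = (2671880 + 2*(-1113)*345)*(√1384411 - 1450131) = (2671880 - 767970)*(-1450131 + √1384411) = 1903910*(-1450131 + √1384411) = -2760918912210 + 1903910*√1384411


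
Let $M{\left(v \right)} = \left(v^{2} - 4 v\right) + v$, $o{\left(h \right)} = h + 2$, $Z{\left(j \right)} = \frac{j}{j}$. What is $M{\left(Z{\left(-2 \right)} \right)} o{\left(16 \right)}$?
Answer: $-36$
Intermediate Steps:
$Z{\left(j \right)} = 1$
$o{\left(h \right)} = 2 + h$
$M{\left(v \right)} = v^{2} - 3 v$
$M{\left(Z{\left(-2 \right)} \right)} o{\left(16 \right)} = 1 \left(-3 + 1\right) \left(2 + 16\right) = 1 \left(-2\right) 18 = \left(-2\right) 18 = -36$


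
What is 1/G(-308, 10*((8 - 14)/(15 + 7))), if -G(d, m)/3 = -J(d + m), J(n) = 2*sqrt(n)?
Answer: -I*sqrt(37598)/20508 ≈ -0.009455*I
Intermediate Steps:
G(d, m) = 6*sqrt(d + m) (G(d, m) = -(-3)*2*sqrt(d + m) = -(-6)*sqrt(d + m) = 6*sqrt(d + m))
1/G(-308, 10*((8 - 14)/(15 + 7))) = 1/(6*sqrt(-308 + 10*((8 - 14)/(15 + 7)))) = 1/(6*sqrt(-308 + 10*(-6/22))) = 1/(6*sqrt(-308 + 10*(-6*1/22))) = 1/(6*sqrt(-308 + 10*(-3/11))) = 1/(6*sqrt(-308 - 30/11)) = 1/(6*sqrt(-3418/11)) = 1/(6*(I*sqrt(37598)/11)) = 1/(6*I*sqrt(37598)/11) = -I*sqrt(37598)/20508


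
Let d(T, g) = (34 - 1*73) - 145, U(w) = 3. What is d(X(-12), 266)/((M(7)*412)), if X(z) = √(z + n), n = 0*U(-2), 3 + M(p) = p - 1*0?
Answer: -23/206 ≈ -0.11165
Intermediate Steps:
M(p) = -3 + p (M(p) = -3 + (p - 1*0) = -3 + (p + 0) = -3 + p)
n = 0 (n = 0*3 = 0)
X(z) = √z (X(z) = √(z + 0) = √z)
d(T, g) = -184 (d(T, g) = (34 - 73) - 145 = -39 - 145 = -184)
d(X(-12), 266)/((M(7)*412)) = -184*1/(412*(-3 + 7)) = -184/(4*412) = -184/1648 = -184*1/1648 = -23/206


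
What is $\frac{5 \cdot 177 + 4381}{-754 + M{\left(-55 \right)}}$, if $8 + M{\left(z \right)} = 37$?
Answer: $- \frac{5266}{725} \approx -7.2635$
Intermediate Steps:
$M{\left(z \right)} = 29$ ($M{\left(z \right)} = -8 + 37 = 29$)
$\frac{5 \cdot 177 + 4381}{-754 + M{\left(-55 \right)}} = \frac{5 \cdot 177 + 4381}{-754 + 29} = \frac{885 + 4381}{-725} = 5266 \left(- \frac{1}{725}\right) = - \frac{5266}{725}$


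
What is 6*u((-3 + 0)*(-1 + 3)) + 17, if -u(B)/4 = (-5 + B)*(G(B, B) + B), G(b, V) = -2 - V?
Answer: -511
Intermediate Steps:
u(B) = -40 + 8*B (u(B) = -4*(-5 + B)*((-2 - B) + B) = -4*(-5 + B)*(-2) = -4*(10 - 2*B) = -40 + 8*B)
6*u((-3 + 0)*(-1 + 3)) + 17 = 6*(-40 + 8*((-3 + 0)*(-1 + 3))) + 17 = 6*(-40 + 8*(-3*2)) + 17 = 6*(-40 + 8*(-6)) + 17 = 6*(-40 - 48) + 17 = 6*(-88) + 17 = -528 + 17 = -511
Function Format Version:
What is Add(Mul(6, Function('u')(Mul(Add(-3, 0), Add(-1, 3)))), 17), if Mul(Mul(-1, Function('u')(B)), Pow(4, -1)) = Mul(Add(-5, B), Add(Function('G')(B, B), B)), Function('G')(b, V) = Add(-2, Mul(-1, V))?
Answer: -511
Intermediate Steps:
Function('u')(B) = Add(-40, Mul(8, B)) (Function('u')(B) = Mul(-4, Mul(Add(-5, B), Add(Add(-2, Mul(-1, B)), B))) = Mul(-4, Mul(Add(-5, B), -2)) = Mul(-4, Add(10, Mul(-2, B))) = Add(-40, Mul(8, B)))
Add(Mul(6, Function('u')(Mul(Add(-3, 0), Add(-1, 3)))), 17) = Add(Mul(6, Add(-40, Mul(8, Mul(Add(-3, 0), Add(-1, 3))))), 17) = Add(Mul(6, Add(-40, Mul(8, Mul(-3, 2)))), 17) = Add(Mul(6, Add(-40, Mul(8, -6))), 17) = Add(Mul(6, Add(-40, -48)), 17) = Add(Mul(6, -88), 17) = Add(-528, 17) = -511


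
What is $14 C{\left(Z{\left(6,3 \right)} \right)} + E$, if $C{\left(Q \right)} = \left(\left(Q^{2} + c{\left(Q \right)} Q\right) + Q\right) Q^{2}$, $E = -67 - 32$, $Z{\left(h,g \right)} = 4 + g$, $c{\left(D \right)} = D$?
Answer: $71931$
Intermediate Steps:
$E = -99$
$C{\left(Q \right)} = Q^{2} \left(Q + 2 Q^{2}\right)$ ($C{\left(Q \right)} = \left(\left(Q^{2} + Q Q\right) + Q\right) Q^{2} = \left(\left(Q^{2} + Q^{2}\right) + Q\right) Q^{2} = \left(2 Q^{2} + Q\right) Q^{2} = \left(Q + 2 Q^{2}\right) Q^{2} = Q^{2} \left(Q + 2 Q^{2}\right)$)
$14 C{\left(Z{\left(6,3 \right)} \right)} + E = 14 \left(4 + 3\right)^{3} \left(1 + 2 \left(4 + 3\right)\right) - 99 = 14 \cdot 7^{3} \left(1 + 2 \cdot 7\right) - 99 = 14 \cdot 343 \left(1 + 14\right) - 99 = 14 \cdot 343 \cdot 15 - 99 = 14 \cdot 5145 - 99 = 72030 - 99 = 71931$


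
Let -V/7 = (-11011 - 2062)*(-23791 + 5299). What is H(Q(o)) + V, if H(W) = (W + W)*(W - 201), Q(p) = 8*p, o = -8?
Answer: -1692187492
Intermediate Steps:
H(W) = 2*W*(-201 + W) (H(W) = (2*W)*(-201 + W) = 2*W*(-201 + W))
V = -1692221412 (V = -7*(-11011 - 2062)*(-23791 + 5299) = -(-91511)*(-18492) = -7*241745916 = -1692221412)
H(Q(o)) + V = 2*(8*(-8))*(-201 + 8*(-8)) - 1692221412 = 2*(-64)*(-201 - 64) - 1692221412 = 2*(-64)*(-265) - 1692221412 = 33920 - 1692221412 = -1692187492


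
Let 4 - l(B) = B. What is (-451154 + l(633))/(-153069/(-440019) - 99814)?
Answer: 66264367959/14639967799 ≈ 4.5263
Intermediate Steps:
l(B) = 4 - B
(-451154 + l(633))/(-153069/(-440019) - 99814) = (-451154 + (4 - 1*633))/(-153069/(-440019) - 99814) = (-451154 + (4 - 633))/(-153069*(-1/440019) - 99814) = (-451154 - 629)/(51023/146673 - 99814) = -451783/(-14639967799/146673) = -451783*(-146673/14639967799) = 66264367959/14639967799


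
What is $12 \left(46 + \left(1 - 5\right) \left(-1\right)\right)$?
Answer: $600$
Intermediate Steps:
$12 \left(46 + \left(1 - 5\right) \left(-1\right)\right) = 12 \left(46 - -4\right) = 12 \left(46 + 4\right) = 12 \cdot 50 = 600$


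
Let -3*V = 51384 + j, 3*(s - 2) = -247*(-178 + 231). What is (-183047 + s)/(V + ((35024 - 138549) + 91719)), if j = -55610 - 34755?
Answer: -80318/509 ≈ -157.80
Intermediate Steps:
j = -90365
s = -13085/3 (s = 2 + (-247*(-178 + 231))/3 = 2 + (-247*53)/3 = 2 + (1/3)*(-13091) = 2 - 13091/3 = -13085/3 ≈ -4361.7)
V = 38981/3 (V = -(51384 - 90365)/3 = -1/3*(-38981) = 38981/3 ≈ 12994.)
(-183047 + s)/(V + ((35024 - 138549) + 91719)) = (-183047 - 13085/3)/(38981/3 + ((35024 - 138549) + 91719)) = -562226/(3*(38981/3 + (-103525 + 91719))) = -562226/(3*(38981/3 - 11806)) = -562226/(3*3563/3) = -562226/3*3/3563 = -80318/509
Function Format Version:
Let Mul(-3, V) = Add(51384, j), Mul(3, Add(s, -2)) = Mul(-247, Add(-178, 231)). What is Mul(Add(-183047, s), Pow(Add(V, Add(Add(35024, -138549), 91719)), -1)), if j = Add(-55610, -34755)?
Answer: Rational(-80318, 509) ≈ -157.80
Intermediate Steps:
j = -90365
s = Rational(-13085, 3) (s = Add(2, Mul(Rational(1, 3), Mul(-247, Add(-178, 231)))) = Add(2, Mul(Rational(1, 3), Mul(-247, 53))) = Add(2, Mul(Rational(1, 3), -13091)) = Add(2, Rational(-13091, 3)) = Rational(-13085, 3) ≈ -4361.7)
V = Rational(38981, 3) (V = Mul(Rational(-1, 3), Add(51384, -90365)) = Mul(Rational(-1, 3), -38981) = Rational(38981, 3) ≈ 12994.)
Mul(Add(-183047, s), Pow(Add(V, Add(Add(35024, -138549), 91719)), -1)) = Mul(Add(-183047, Rational(-13085, 3)), Pow(Add(Rational(38981, 3), Add(Add(35024, -138549), 91719)), -1)) = Mul(Rational(-562226, 3), Pow(Add(Rational(38981, 3), Add(-103525, 91719)), -1)) = Mul(Rational(-562226, 3), Pow(Add(Rational(38981, 3), -11806), -1)) = Mul(Rational(-562226, 3), Pow(Rational(3563, 3), -1)) = Mul(Rational(-562226, 3), Rational(3, 3563)) = Rational(-80318, 509)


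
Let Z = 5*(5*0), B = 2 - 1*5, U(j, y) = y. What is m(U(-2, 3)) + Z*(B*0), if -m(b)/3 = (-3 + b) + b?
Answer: -9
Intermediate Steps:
m(b) = 9 - 6*b (m(b) = -3*((-3 + b) + b) = -3*(-3 + 2*b) = 9 - 6*b)
B = -3 (B = 2 - 5 = -3)
Z = 0 (Z = 5*0 = 0)
m(U(-2, 3)) + Z*(B*0) = (9 - 6*3) + 0*(-3*0) = (9 - 18) + 0*0 = -9 + 0 = -9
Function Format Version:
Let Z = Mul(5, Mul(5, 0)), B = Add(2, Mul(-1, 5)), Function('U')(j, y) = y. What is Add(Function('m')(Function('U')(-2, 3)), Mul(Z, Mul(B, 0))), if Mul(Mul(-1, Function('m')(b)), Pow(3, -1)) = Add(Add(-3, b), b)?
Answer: -9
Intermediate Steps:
Function('m')(b) = Add(9, Mul(-6, b)) (Function('m')(b) = Mul(-3, Add(Add(-3, b), b)) = Mul(-3, Add(-3, Mul(2, b))) = Add(9, Mul(-6, b)))
B = -3 (B = Add(2, -5) = -3)
Z = 0 (Z = Mul(5, 0) = 0)
Add(Function('m')(Function('U')(-2, 3)), Mul(Z, Mul(B, 0))) = Add(Add(9, Mul(-6, 3)), Mul(0, Mul(-3, 0))) = Add(Add(9, -18), Mul(0, 0)) = Add(-9, 0) = -9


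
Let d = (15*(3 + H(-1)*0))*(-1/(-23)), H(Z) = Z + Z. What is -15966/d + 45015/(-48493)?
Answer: -1978836461/242465 ≈ -8161.3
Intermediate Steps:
H(Z) = 2*Z
d = 45/23 (d = (15*(3 + (2*(-1))*0))*(-1/(-23)) = (15*(3 - 2*0))*(-1*(-1/23)) = (15*(3 + 0))*(1/23) = (15*3)*(1/23) = 45*(1/23) = 45/23 ≈ 1.9565)
-15966/d + 45015/(-48493) = -15966/45/23 + 45015/(-48493) = -15966*23/45 + 45015*(-1/48493) = -40802/5 - 45015/48493 = -1978836461/242465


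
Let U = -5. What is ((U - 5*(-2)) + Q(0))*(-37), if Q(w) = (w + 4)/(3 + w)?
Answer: -703/3 ≈ -234.33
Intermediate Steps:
Q(w) = (4 + w)/(3 + w)
((U - 5*(-2)) + Q(0))*(-37) = ((-5 - 5*(-2)) + (4 + 0)/(3 + 0))*(-37) = ((-5 + 10) + 4/3)*(-37) = (5 + (1/3)*4)*(-37) = (5 + 4/3)*(-37) = (19/3)*(-37) = -703/3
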